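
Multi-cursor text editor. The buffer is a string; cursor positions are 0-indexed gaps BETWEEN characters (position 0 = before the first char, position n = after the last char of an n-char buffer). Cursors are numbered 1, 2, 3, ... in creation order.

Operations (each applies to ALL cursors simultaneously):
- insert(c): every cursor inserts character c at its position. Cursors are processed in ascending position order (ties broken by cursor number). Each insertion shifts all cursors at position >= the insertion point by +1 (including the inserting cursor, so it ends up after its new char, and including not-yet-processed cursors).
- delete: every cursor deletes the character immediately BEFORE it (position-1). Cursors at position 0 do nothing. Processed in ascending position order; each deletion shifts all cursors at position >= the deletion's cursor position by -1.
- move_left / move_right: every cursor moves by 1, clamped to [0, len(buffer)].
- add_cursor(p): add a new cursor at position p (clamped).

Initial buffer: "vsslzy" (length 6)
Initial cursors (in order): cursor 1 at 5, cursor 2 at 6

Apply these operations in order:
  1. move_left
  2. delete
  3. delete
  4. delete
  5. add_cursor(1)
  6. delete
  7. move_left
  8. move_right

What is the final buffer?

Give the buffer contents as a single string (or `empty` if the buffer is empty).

After op 1 (move_left): buffer="vsslzy" (len 6), cursors c1@4 c2@5, authorship ......
After op 2 (delete): buffer="vssy" (len 4), cursors c1@3 c2@3, authorship ....
After op 3 (delete): buffer="vy" (len 2), cursors c1@1 c2@1, authorship ..
After op 4 (delete): buffer="y" (len 1), cursors c1@0 c2@0, authorship .
After op 5 (add_cursor(1)): buffer="y" (len 1), cursors c1@0 c2@0 c3@1, authorship .
After op 6 (delete): buffer="" (len 0), cursors c1@0 c2@0 c3@0, authorship 
After op 7 (move_left): buffer="" (len 0), cursors c1@0 c2@0 c3@0, authorship 
After op 8 (move_right): buffer="" (len 0), cursors c1@0 c2@0 c3@0, authorship 

Answer: empty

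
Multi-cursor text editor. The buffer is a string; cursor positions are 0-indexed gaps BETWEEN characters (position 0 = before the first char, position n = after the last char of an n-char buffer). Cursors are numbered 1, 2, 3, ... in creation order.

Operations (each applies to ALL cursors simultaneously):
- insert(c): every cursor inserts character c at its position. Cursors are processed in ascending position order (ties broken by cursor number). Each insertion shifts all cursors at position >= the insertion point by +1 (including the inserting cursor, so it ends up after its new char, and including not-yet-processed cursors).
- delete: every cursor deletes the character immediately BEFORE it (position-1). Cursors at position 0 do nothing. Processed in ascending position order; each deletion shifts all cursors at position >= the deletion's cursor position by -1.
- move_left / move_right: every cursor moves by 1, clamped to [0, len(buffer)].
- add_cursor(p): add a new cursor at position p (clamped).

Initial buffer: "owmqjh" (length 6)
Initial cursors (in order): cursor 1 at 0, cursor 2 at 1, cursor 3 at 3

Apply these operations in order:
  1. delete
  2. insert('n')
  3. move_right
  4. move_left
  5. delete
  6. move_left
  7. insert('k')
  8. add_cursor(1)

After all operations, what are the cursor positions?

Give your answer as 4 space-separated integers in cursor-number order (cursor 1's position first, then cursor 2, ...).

After op 1 (delete): buffer="wqjh" (len 4), cursors c1@0 c2@0 c3@1, authorship ....
After op 2 (insert('n')): buffer="nnwnqjh" (len 7), cursors c1@2 c2@2 c3@4, authorship 12.3...
After op 3 (move_right): buffer="nnwnqjh" (len 7), cursors c1@3 c2@3 c3@5, authorship 12.3...
After op 4 (move_left): buffer="nnwnqjh" (len 7), cursors c1@2 c2@2 c3@4, authorship 12.3...
After op 5 (delete): buffer="wqjh" (len 4), cursors c1@0 c2@0 c3@1, authorship ....
After op 6 (move_left): buffer="wqjh" (len 4), cursors c1@0 c2@0 c3@0, authorship ....
After op 7 (insert('k')): buffer="kkkwqjh" (len 7), cursors c1@3 c2@3 c3@3, authorship 123....
After op 8 (add_cursor(1)): buffer="kkkwqjh" (len 7), cursors c4@1 c1@3 c2@3 c3@3, authorship 123....

Answer: 3 3 3 1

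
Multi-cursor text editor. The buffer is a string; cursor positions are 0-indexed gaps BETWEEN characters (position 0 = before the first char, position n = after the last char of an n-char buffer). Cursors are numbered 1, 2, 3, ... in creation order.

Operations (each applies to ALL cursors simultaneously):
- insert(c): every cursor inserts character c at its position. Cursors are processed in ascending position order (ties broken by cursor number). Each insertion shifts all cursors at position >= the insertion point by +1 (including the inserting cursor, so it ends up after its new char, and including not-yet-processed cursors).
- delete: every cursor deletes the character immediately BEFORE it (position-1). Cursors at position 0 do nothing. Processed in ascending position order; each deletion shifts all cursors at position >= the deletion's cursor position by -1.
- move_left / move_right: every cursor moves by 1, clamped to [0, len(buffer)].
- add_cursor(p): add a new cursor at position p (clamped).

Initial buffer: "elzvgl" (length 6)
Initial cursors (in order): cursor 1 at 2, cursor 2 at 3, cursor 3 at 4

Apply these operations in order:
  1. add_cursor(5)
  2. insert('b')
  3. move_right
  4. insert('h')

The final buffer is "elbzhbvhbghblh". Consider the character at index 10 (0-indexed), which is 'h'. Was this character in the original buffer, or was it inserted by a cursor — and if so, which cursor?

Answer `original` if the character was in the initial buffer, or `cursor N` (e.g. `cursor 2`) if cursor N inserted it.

Answer: cursor 3

Derivation:
After op 1 (add_cursor(5)): buffer="elzvgl" (len 6), cursors c1@2 c2@3 c3@4 c4@5, authorship ......
After op 2 (insert('b')): buffer="elbzbvbgbl" (len 10), cursors c1@3 c2@5 c3@7 c4@9, authorship ..1.2.3.4.
After op 3 (move_right): buffer="elbzbvbgbl" (len 10), cursors c1@4 c2@6 c3@8 c4@10, authorship ..1.2.3.4.
After op 4 (insert('h')): buffer="elbzhbvhbghblh" (len 14), cursors c1@5 c2@8 c3@11 c4@14, authorship ..1.12.23.34.4
Authorship (.=original, N=cursor N): . . 1 . 1 2 . 2 3 . 3 4 . 4
Index 10: author = 3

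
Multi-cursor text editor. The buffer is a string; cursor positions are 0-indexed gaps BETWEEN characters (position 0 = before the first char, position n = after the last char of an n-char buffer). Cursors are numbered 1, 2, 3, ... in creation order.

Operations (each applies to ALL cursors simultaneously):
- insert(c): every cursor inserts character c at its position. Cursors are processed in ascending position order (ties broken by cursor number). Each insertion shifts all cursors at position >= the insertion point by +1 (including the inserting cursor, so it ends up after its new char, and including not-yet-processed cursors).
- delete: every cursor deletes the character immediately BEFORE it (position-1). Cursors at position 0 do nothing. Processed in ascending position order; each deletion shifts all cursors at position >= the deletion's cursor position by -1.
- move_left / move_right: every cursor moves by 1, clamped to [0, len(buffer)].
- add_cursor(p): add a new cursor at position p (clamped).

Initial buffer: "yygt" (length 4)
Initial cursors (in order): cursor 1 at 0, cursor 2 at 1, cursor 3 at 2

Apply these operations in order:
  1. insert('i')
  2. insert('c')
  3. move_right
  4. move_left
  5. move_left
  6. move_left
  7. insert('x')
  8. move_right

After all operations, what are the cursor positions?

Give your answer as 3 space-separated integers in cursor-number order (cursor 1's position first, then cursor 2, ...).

Answer: 2 6 10

Derivation:
After op 1 (insert('i')): buffer="iyiyigt" (len 7), cursors c1@1 c2@3 c3@5, authorship 1.2.3..
After op 2 (insert('c')): buffer="icyicyicgt" (len 10), cursors c1@2 c2@5 c3@8, authorship 11.22.33..
After op 3 (move_right): buffer="icyicyicgt" (len 10), cursors c1@3 c2@6 c3@9, authorship 11.22.33..
After op 4 (move_left): buffer="icyicyicgt" (len 10), cursors c1@2 c2@5 c3@8, authorship 11.22.33..
After op 5 (move_left): buffer="icyicyicgt" (len 10), cursors c1@1 c2@4 c3@7, authorship 11.22.33..
After op 6 (move_left): buffer="icyicyicgt" (len 10), cursors c1@0 c2@3 c3@6, authorship 11.22.33..
After op 7 (insert('x')): buffer="xicyxicyxicgt" (len 13), cursors c1@1 c2@5 c3@9, authorship 111.222.333..
After op 8 (move_right): buffer="xicyxicyxicgt" (len 13), cursors c1@2 c2@6 c3@10, authorship 111.222.333..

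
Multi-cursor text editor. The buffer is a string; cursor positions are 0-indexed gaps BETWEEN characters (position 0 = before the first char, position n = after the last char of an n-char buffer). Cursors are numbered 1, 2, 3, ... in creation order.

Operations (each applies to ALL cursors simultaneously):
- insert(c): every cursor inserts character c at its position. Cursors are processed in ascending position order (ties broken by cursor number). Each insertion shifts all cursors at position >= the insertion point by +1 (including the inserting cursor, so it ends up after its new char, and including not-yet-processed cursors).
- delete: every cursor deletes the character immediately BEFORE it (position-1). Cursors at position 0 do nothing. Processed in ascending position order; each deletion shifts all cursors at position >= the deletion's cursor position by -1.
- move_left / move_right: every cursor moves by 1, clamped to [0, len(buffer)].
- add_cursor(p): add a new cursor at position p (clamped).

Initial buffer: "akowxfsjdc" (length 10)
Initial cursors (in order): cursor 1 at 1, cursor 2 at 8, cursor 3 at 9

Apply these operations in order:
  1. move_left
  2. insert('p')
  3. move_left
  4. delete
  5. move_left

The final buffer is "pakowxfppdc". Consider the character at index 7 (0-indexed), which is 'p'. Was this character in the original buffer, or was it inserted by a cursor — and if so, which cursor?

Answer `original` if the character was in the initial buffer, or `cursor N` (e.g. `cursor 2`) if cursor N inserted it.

Answer: cursor 2

Derivation:
After op 1 (move_left): buffer="akowxfsjdc" (len 10), cursors c1@0 c2@7 c3@8, authorship ..........
After op 2 (insert('p')): buffer="pakowxfspjpdc" (len 13), cursors c1@1 c2@9 c3@11, authorship 1.......2.3..
After op 3 (move_left): buffer="pakowxfspjpdc" (len 13), cursors c1@0 c2@8 c3@10, authorship 1.......2.3..
After op 4 (delete): buffer="pakowxfppdc" (len 11), cursors c1@0 c2@7 c3@8, authorship 1......23..
After op 5 (move_left): buffer="pakowxfppdc" (len 11), cursors c1@0 c2@6 c3@7, authorship 1......23..
Authorship (.=original, N=cursor N): 1 . . . . . . 2 3 . .
Index 7: author = 2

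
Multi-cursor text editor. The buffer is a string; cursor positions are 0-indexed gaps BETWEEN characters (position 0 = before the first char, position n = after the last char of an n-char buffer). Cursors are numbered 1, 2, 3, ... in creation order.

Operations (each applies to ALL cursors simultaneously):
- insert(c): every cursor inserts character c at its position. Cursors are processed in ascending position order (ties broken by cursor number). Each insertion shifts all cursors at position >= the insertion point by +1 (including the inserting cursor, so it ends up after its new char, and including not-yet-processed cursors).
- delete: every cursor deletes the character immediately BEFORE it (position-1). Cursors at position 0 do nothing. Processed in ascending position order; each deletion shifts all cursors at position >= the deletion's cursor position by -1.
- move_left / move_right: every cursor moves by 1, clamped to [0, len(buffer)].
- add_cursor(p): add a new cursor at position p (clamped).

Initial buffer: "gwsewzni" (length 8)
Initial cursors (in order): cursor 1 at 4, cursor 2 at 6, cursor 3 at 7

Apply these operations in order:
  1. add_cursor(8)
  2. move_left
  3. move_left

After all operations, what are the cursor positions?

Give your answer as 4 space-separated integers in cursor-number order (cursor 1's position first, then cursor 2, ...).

Answer: 2 4 5 6

Derivation:
After op 1 (add_cursor(8)): buffer="gwsewzni" (len 8), cursors c1@4 c2@6 c3@7 c4@8, authorship ........
After op 2 (move_left): buffer="gwsewzni" (len 8), cursors c1@3 c2@5 c3@6 c4@7, authorship ........
After op 3 (move_left): buffer="gwsewzni" (len 8), cursors c1@2 c2@4 c3@5 c4@6, authorship ........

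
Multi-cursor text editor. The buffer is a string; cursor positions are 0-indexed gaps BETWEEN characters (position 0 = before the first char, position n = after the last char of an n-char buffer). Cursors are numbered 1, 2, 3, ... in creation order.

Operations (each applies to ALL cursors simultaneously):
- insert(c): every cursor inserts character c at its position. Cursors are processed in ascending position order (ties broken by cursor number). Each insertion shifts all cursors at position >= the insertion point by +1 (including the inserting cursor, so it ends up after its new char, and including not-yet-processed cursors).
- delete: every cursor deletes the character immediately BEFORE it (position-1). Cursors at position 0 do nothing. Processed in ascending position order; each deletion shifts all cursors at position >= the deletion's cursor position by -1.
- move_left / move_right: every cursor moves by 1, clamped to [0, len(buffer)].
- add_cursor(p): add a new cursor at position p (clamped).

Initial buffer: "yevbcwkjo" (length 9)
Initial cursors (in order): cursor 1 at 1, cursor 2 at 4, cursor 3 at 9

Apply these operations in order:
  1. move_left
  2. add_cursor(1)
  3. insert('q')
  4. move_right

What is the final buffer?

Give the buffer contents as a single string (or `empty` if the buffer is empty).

After op 1 (move_left): buffer="yevbcwkjo" (len 9), cursors c1@0 c2@3 c3@8, authorship .........
After op 2 (add_cursor(1)): buffer="yevbcwkjo" (len 9), cursors c1@0 c4@1 c2@3 c3@8, authorship .........
After op 3 (insert('q')): buffer="qyqevqbcwkjqo" (len 13), cursors c1@1 c4@3 c2@6 c3@12, authorship 1.4..2.....3.
After op 4 (move_right): buffer="qyqevqbcwkjqo" (len 13), cursors c1@2 c4@4 c2@7 c3@13, authorship 1.4..2.....3.

Answer: qyqevqbcwkjqo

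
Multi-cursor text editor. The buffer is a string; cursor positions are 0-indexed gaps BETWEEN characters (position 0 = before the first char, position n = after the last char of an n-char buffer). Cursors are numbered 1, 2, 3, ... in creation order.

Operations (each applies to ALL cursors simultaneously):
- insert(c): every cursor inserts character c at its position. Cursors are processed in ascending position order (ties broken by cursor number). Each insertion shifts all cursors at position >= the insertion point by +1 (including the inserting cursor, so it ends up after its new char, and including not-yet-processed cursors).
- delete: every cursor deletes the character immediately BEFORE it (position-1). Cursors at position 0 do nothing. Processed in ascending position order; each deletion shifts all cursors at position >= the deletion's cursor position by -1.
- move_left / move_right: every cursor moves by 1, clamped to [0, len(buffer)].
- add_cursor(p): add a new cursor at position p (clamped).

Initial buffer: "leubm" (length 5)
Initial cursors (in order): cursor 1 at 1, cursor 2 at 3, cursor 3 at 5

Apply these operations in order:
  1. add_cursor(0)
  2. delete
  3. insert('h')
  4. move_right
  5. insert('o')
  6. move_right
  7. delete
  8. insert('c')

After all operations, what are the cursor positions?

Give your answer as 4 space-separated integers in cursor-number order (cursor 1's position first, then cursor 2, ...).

Answer: 6 10 10 6

Derivation:
After op 1 (add_cursor(0)): buffer="leubm" (len 5), cursors c4@0 c1@1 c2@3 c3@5, authorship .....
After op 2 (delete): buffer="eb" (len 2), cursors c1@0 c4@0 c2@1 c3@2, authorship ..
After op 3 (insert('h')): buffer="hhehbh" (len 6), cursors c1@2 c4@2 c2@4 c3@6, authorship 14.2.3
After op 4 (move_right): buffer="hhehbh" (len 6), cursors c1@3 c4@3 c2@5 c3@6, authorship 14.2.3
After op 5 (insert('o')): buffer="hheoohboho" (len 10), cursors c1@5 c4@5 c2@8 c3@10, authorship 14.142.233
After op 6 (move_right): buffer="hheoohboho" (len 10), cursors c1@6 c4@6 c2@9 c3@10, authorship 14.142.233
After op 7 (delete): buffer="hheobo" (len 6), cursors c1@4 c4@4 c2@6 c3@6, authorship 14.1.2
After op 8 (insert('c')): buffer="hheoccbocc" (len 10), cursors c1@6 c4@6 c2@10 c3@10, authorship 14.114.223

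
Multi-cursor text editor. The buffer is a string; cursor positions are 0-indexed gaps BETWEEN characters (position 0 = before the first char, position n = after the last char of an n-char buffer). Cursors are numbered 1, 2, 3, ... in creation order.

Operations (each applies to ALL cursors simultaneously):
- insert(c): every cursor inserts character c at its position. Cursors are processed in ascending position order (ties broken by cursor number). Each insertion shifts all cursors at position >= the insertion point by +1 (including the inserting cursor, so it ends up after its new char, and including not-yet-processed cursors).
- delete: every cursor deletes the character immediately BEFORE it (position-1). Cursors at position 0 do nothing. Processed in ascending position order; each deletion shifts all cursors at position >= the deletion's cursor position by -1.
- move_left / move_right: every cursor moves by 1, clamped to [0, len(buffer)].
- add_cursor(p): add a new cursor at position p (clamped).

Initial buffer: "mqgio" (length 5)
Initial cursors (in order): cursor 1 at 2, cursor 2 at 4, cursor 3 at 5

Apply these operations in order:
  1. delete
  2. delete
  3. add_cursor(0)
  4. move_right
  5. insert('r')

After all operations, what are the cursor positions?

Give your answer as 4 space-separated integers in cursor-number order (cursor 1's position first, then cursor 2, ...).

After op 1 (delete): buffer="mg" (len 2), cursors c1@1 c2@2 c3@2, authorship ..
After op 2 (delete): buffer="" (len 0), cursors c1@0 c2@0 c3@0, authorship 
After op 3 (add_cursor(0)): buffer="" (len 0), cursors c1@0 c2@0 c3@0 c4@0, authorship 
After op 4 (move_right): buffer="" (len 0), cursors c1@0 c2@0 c3@0 c4@0, authorship 
After op 5 (insert('r')): buffer="rrrr" (len 4), cursors c1@4 c2@4 c3@4 c4@4, authorship 1234

Answer: 4 4 4 4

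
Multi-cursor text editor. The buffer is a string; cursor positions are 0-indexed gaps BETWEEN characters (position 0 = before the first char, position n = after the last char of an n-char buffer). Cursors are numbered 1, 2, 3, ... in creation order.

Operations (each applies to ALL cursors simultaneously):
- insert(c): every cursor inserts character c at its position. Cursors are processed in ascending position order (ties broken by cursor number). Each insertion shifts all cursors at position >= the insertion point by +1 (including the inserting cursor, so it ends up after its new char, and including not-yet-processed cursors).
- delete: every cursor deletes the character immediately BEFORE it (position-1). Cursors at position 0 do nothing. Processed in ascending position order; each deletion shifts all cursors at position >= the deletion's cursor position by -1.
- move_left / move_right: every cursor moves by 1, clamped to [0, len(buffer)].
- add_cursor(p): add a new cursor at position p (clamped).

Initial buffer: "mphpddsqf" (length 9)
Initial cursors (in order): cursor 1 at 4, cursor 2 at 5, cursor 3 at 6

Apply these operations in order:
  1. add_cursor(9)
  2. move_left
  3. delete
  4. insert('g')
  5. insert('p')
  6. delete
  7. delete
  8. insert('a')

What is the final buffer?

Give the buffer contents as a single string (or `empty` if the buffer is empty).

Answer: mpaaadsaf

Derivation:
After op 1 (add_cursor(9)): buffer="mphpddsqf" (len 9), cursors c1@4 c2@5 c3@6 c4@9, authorship .........
After op 2 (move_left): buffer="mphpddsqf" (len 9), cursors c1@3 c2@4 c3@5 c4@8, authorship .........
After op 3 (delete): buffer="mpdsf" (len 5), cursors c1@2 c2@2 c3@2 c4@4, authorship .....
After op 4 (insert('g')): buffer="mpgggdsgf" (len 9), cursors c1@5 c2@5 c3@5 c4@8, authorship ..123..4.
After op 5 (insert('p')): buffer="mpgggpppdsgpf" (len 13), cursors c1@8 c2@8 c3@8 c4@12, authorship ..123123..44.
After op 6 (delete): buffer="mpgggdsgf" (len 9), cursors c1@5 c2@5 c3@5 c4@8, authorship ..123..4.
After op 7 (delete): buffer="mpdsf" (len 5), cursors c1@2 c2@2 c3@2 c4@4, authorship .....
After op 8 (insert('a')): buffer="mpaaadsaf" (len 9), cursors c1@5 c2@5 c3@5 c4@8, authorship ..123..4.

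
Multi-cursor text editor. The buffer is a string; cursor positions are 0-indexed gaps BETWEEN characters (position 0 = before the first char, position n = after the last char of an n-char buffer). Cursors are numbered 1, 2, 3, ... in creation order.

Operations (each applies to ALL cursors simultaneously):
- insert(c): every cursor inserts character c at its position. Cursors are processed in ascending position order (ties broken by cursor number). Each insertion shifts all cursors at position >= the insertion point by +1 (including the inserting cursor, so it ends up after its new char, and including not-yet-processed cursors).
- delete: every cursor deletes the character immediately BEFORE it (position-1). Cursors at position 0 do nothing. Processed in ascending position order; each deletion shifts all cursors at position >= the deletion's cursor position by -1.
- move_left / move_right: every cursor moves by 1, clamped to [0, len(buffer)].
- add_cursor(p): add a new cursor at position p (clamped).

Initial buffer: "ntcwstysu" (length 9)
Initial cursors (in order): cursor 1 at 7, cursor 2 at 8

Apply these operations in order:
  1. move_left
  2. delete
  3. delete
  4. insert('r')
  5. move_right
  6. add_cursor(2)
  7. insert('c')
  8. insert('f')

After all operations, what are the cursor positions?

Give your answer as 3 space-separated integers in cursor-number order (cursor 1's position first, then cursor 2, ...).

Answer: 12 12 4

Derivation:
After op 1 (move_left): buffer="ntcwstysu" (len 9), cursors c1@6 c2@7, authorship .........
After op 2 (delete): buffer="ntcwssu" (len 7), cursors c1@5 c2@5, authorship .......
After op 3 (delete): buffer="ntcsu" (len 5), cursors c1@3 c2@3, authorship .....
After op 4 (insert('r')): buffer="ntcrrsu" (len 7), cursors c1@5 c2@5, authorship ...12..
After op 5 (move_right): buffer="ntcrrsu" (len 7), cursors c1@6 c2@6, authorship ...12..
After op 6 (add_cursor(2)): buffer="ntcrrsu" (len 7), cursors c3@2 c1@6 c2@6, authorship ...12..
After op 7 (insert('c')): buffer="ntccrrsccu" (len 10), cursors c3@3 c1@9 c2@9, authorship ..3.12.12.
After op 8 (insert('f')): buffer="ntcfcrrsccffu" (len 13), cursors c3@4 c1@12 c2@12, authorship ..33.12.1212.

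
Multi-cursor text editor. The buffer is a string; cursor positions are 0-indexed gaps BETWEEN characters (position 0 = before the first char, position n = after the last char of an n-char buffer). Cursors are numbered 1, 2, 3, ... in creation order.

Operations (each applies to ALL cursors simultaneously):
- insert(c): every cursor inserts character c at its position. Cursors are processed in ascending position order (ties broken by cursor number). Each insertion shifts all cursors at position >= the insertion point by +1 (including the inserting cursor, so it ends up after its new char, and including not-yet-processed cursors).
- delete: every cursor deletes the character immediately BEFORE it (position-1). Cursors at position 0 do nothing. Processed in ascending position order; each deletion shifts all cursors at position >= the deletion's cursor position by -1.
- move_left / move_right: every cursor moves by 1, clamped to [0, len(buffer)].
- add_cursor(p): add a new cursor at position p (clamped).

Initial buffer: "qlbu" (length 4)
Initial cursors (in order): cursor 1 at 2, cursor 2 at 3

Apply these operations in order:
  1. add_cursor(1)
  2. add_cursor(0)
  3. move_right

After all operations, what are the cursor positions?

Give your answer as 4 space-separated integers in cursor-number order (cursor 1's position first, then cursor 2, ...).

After op 1 (add_cursor(1)): buffer="qlbu" (len 4), cursors c3@1 c1@2 c2@3, authorship ....
After op 2 (add_cursor(0)): buffer="qlbu" (len 4), cursors c4@0 c3@1 c1@2 c2@3, authorship ....
After op 3 (move_right): buffer="qlbu" (len 4), cursors c4@1 c3@2 c1@3 c2@4, authorship ....

Answer: 3 4 2 1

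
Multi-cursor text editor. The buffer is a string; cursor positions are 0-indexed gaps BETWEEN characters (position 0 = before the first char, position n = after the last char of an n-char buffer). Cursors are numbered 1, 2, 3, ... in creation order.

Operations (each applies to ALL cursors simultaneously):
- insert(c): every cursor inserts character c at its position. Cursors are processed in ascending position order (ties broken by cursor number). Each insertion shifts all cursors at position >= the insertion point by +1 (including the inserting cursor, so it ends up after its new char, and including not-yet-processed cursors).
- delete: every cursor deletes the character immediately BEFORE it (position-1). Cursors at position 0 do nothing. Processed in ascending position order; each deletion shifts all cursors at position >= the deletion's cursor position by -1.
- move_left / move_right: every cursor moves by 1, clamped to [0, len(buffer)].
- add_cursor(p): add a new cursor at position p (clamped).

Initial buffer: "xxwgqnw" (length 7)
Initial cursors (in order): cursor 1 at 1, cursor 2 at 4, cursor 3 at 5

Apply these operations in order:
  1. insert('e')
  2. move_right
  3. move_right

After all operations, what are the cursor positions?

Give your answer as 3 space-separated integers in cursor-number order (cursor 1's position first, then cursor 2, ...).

Answer: 4 8 10

Derivation:
After op 1 (insert('e')): buffer="xexwgeqenw" (len 10), cursors c1@2 c2@6 c3@8, authorship .1...2.3..
After op 2 (move_right): buffer="xexwgeqenw" (len 10), cursors c1@3 c2@7 c3@9, authorship .1...2.3..
After op 3 (move_right): buffer="xexwgeqenw" (len 10), cursors c1@4 c2@8 c3@10, authorship .1...2.3..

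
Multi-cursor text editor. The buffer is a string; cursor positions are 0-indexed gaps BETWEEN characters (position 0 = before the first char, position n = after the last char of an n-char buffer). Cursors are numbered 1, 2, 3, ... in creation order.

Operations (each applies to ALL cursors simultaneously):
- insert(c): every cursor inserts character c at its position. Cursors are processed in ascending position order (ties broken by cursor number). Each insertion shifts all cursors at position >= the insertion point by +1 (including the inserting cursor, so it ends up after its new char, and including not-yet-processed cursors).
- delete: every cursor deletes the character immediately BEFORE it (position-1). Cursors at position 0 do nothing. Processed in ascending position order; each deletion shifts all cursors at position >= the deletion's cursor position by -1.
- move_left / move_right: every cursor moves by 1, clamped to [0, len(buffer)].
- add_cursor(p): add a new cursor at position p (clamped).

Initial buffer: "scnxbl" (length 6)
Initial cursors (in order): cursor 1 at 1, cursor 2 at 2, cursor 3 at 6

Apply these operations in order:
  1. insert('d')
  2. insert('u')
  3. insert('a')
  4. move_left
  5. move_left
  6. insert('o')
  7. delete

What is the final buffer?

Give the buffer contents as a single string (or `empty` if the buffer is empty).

Answer: sduacduanxbldua

Derivation:
After op 1 (insert('d')): buffer="sdcdnxbld" (len 9), cursors c1@2 c2@4 c3@9, authorship .1.2....3
After op 2 (insert('u')): buffer="sducdunxbldu" (len 12), cursors c1@3 c2@6 c3@12, authorship .11.22....33
After op 3 (insert('a')): buffer="sduacduanxbldua" (len 15), cursors c1@4 c2@8 c3@15, authorship .111.222....333
After op 4 (move_left): buffer="sduacduanxbldua" (len 15), cursors c1@3 c2@7 c3@14, authorship .111.222....333
After op 5 (move_left): buffer="sduacduanxbldua" (len 15), cursors c1@2 c2@6 c3@13, authorship .111.222....333
After op 6 (insert('o')): buffer="sdouacdouanxbldoua" (len 18), cursors c1@3 c2@8 c3@16, authorship .1111.2222....3333
After op 7 (delete): buffer="sduacduanxbldua" (len 15), cursors c1@2 c2@6 c3@13, authorship .111.222....333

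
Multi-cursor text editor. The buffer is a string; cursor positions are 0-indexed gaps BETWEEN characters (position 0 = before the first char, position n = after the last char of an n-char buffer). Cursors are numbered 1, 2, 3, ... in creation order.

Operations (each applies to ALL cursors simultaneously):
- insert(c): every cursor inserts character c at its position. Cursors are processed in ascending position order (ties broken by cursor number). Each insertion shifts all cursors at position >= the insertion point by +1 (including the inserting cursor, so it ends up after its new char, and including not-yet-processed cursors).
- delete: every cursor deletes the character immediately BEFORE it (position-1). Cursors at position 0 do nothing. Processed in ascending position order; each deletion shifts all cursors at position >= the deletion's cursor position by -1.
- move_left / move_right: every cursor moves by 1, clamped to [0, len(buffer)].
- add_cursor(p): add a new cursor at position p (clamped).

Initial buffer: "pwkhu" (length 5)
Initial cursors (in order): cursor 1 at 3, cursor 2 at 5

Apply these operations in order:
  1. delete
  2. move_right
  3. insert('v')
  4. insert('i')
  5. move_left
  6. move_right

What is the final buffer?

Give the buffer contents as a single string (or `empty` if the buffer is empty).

After op 1 (delete): buffer="pwh" (len 3), cursors c1@2 c2@3, authorship ...
After op 2 (move_right): buffer="pwh" (len 3), cursors c1@3 c2@3, authorship ...
After op 3 (insert('v')): buffer="pwhvv" (len 5), cursors c1@5 c2@5, authorship ...12
After op 4 (insert('i')): buffer="pwhvvii" (len 7), cursors c1@7 c2@7, authorship ...1212
After op 5 (move_left): buffer="pwhvvii" (len 7), cursors c1@6 c2@6, authorship ...1212
After op 6 (move_right): buffer="pwhvvii" (len 7), cursors c1@7 c2@7, authorship ...1212

Answer: pwhvvii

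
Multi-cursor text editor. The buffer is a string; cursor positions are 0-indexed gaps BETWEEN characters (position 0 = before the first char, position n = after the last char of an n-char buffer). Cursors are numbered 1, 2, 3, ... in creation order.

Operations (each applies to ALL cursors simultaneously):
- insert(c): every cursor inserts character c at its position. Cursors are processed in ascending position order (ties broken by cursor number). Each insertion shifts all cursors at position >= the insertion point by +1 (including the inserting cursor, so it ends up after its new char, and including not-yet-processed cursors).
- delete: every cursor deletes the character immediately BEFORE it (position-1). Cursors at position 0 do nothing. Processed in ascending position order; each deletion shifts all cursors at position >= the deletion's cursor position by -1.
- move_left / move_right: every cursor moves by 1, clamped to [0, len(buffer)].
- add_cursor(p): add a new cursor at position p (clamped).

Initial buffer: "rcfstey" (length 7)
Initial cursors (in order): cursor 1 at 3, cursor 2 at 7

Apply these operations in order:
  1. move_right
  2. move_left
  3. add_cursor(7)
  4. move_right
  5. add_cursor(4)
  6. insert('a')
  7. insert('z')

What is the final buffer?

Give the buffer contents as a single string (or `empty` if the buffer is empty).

Answer: rcfsaazzteyaazz

Derivation:
After op 1 (move_right): buffer="rcfstey" (len 7), cursors c1@4 c2@7, authorship .......
After op 2 (move_left): buffer="rcfstey" (len 7), cursors c1@3 c2@6, authorship .......
After op 3 (add_cursor(7)): buffer="rcfstey" (len 7), cursors c1@3 c2@6 c3@7, authorship .......
After op 4 (move_right): buffer="rcfstey" (len 7), cursors c1@4 c2@7 c3@7, authorship .......
After op 5 (add_cursor(4)): buffer="rcfstey" (len 7), cursors c1@4 c4@4 c2@7 c3@7, authorship .......
After op 6 (insert('a')): buffer="rcfsaateyaa" (len 11), cursors c1@6 c4@6 c2@11 c3@11, authorship ....14...23
After op 7 (insert('z')): buffer="rcfsaazzteyaazz" (len 15), cursors c1@8 c4@8 c2@15 c3@15, authorship ....1414...2323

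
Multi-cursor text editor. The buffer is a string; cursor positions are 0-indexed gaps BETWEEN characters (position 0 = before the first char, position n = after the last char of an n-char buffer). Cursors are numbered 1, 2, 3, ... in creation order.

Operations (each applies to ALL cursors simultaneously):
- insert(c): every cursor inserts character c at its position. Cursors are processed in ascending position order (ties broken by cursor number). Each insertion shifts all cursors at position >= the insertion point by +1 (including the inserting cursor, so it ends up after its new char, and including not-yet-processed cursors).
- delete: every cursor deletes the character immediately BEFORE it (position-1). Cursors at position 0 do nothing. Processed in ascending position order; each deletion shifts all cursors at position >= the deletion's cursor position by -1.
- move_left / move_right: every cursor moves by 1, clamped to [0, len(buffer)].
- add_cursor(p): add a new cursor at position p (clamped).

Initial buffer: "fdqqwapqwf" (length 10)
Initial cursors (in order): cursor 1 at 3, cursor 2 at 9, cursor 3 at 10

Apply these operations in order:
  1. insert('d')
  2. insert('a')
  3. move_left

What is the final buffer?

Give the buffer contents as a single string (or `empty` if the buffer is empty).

After op 1 (insert('d')): buffer="fdqdqwapqwdfd" (len 13), cursors c1@4 c2@11 c3@13, authorship ...1......2.3
After op 2 (insert('a')): buffer="fdqdaqwapqwdafda" (len 16), cursors c1@5 c2@13 c3@16, authorship ...11......22.33
After op 3 (move_left): buffer="fdqdaqwapqwdafda" (len 16), cursors c1@4 c2@12 c3@15, authorship ...11......22.33

Answer: fdqdaqwapqwdafda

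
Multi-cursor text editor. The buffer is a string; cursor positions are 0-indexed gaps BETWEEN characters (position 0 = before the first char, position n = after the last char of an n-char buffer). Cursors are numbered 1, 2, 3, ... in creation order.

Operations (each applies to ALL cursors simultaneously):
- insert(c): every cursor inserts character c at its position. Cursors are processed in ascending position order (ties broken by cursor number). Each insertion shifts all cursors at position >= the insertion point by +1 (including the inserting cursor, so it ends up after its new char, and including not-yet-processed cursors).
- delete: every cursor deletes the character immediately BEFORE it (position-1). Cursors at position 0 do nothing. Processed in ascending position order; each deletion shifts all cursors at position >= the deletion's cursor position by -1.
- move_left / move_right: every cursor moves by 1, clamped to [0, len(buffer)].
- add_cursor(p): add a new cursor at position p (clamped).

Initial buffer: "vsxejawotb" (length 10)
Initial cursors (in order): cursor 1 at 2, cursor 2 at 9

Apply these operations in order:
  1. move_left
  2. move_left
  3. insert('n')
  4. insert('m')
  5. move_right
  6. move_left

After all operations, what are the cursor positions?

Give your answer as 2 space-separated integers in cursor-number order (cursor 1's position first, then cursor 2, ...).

After op 1 (move_left): buffer="vsxejawotb" (len 10), cursors c1@1 c2@8, authorship ..........
After op 2 (move_left): buffer="vsxejawotb" (len 10), cursors c1@0 c2@7, authorship ..........
After op 3 (insert('n')): buffer="nvsxejawnotb" (len 12), cursors c1@1 c2@9, authorship 1.......2...
After op 4 (insert('m')): buffer="nmvsxejawnmotb" (len 14), cursors c1@2 c2@11, authorship 11.......22...
After op 5 (move_right): buffer="nmvsxejawnmotb" (len 14), cursors c1@3 c2@12, authorship 11.......22...
After op 6 (move_left): buffer="nmvsxejawnmotb" (len 14), cursors c1@2 c2@11, authorship 11.......22...

Answer: 2 11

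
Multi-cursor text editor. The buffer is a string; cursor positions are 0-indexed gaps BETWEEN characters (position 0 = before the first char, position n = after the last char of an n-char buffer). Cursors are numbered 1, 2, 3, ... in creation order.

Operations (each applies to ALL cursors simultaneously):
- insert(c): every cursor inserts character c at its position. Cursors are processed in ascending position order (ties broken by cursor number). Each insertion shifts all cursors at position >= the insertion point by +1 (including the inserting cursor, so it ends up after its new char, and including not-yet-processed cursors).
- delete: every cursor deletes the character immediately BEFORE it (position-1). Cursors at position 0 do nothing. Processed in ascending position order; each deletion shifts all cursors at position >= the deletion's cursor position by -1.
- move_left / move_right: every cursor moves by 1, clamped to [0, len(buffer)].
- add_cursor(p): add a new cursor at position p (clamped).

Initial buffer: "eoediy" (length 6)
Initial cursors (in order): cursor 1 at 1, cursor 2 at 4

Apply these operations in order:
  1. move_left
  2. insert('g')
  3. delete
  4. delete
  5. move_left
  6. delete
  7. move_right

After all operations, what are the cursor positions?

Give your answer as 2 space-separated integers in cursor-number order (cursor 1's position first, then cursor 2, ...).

Answer: 1 1

Derivation:
After op 1 (move_left): buffer="eoediy" (len 6), cursors c1@0 c2@3, authorship ......
After op 2 (insert('g')): buffer="geoegdiy" (len 8), cursors c1@1 c2@5, authorship 1...2...
After op 3 (delete): buffer="eoediy" (len 6), cursors c1@0 c2@3, authorship ......
After op 4 (delete): buffer="eodiy" (len 5), cursors c1@0 c2@2, authorship .....
After op 5 (move_left): buffer="eodiy" (len 5), cursors c1@0 c2@1, authorship .....
After op 6 (delete): buffer="odiy" (len 4), cursors c1@0 c2@0, authorship ....
After op 7 (move_right): buffer="odiy" (len 4), cursors c1@1 c2@1, authorship ....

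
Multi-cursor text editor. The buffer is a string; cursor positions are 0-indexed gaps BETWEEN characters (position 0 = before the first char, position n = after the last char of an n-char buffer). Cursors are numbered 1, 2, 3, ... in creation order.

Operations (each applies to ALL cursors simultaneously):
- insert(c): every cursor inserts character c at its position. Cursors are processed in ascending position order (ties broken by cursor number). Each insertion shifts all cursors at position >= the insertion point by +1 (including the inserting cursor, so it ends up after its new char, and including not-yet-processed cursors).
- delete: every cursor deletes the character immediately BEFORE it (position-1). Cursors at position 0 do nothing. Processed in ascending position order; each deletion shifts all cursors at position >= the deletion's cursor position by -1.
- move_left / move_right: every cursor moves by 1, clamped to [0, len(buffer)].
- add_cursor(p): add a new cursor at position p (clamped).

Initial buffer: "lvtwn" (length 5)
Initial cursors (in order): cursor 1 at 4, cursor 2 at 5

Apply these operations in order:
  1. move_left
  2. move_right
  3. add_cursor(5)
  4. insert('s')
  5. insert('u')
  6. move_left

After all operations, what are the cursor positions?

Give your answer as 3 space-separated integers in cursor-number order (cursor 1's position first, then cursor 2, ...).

After op 1 (move_left): buffer="lvtwn" (len 5), cursors c1@3 c2@4, authorship .....
After op 2 (move_right): buffer="lvtwn" (len 5), cursors c1@4 c2@5, authorship .....
After op 3 (add_cursor(5)): buffer="lvtwn" (len 5), cursors c1@4 c2@5 c3@5, authorship .....
After op 4 (insert('s')): buffer="lvtwsnss" (len 8), cursors c1@5 c2@8 c3@8, authorship ....1.23
After op 5 (insert('u')): buffer="lvtwsunssuu" (len 11), cursors c1@6 c2@11 c3@11, authorship ....11.2323
After op 6 (move_left): buffer="lvtwsunssuu" (len 11), cursors c1@5 c2@10 c3@10, authorship ....11.2323

Answer: 5 10 10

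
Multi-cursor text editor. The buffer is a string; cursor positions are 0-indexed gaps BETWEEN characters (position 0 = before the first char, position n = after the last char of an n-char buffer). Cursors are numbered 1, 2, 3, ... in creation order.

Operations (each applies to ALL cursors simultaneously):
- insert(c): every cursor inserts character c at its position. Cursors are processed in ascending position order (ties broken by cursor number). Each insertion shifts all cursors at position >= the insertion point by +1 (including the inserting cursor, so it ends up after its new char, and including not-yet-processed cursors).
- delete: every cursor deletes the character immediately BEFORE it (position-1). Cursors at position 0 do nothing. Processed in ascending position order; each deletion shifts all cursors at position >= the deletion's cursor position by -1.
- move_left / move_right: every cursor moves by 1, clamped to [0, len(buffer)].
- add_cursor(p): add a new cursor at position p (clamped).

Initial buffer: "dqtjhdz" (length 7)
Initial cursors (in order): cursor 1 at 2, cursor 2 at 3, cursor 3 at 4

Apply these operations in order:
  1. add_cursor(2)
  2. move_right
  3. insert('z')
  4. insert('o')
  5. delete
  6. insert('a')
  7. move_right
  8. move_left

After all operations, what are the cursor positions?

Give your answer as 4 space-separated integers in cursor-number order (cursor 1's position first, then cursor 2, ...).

After op 1 (add_cursor(2)): buffer="dqtjhdz" (len 7), cursors c1@2 c4@2 c2@3 c3@4, authorship .......
After op 2 (move_right): buffer="dqtjhdz" (len 7), cursors c1@3 c4@3 c2@4 c3@5, authorship .......
After op 3 (insert('z')): buffer="dqtzzjzhzdz" (len 11), cursors c1@5 c4@5 c2@7 c3@9, authorship ...14.2.3..
After op 4 (insert('o')): buffer="dqtzzoojzohzodz" (len 15), cursors c1@7 c4@7 c2@10 c3@13, authorship ...1414.22.33..
After op 5 (delete): buffer="dqtzzjzhzdz" (len 11), cursors c1@5 c4@5 c2@7 c3@9, authorship ...14.2.3..
After op 6 (insert('a')): buffer="dqtzzaajzahzadz" (len 15), cursors c1@7 c4@7 c2@10 c3@13, authorship ...1414.22.33..
After op 7 (move_right): buffer="dqtzzaajzahzadz" (len 15), cursors c1@8 c4@8 c2@11 c3@14, authorship ...1414.22.33..
After op 8 (move_left): buffer="dqtzzaajzahzadz" (len 15), cursors c1@7 c4@7 c2@10 c3@13, authorship ...1414.22.33..

Answer: 7 10 13 7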